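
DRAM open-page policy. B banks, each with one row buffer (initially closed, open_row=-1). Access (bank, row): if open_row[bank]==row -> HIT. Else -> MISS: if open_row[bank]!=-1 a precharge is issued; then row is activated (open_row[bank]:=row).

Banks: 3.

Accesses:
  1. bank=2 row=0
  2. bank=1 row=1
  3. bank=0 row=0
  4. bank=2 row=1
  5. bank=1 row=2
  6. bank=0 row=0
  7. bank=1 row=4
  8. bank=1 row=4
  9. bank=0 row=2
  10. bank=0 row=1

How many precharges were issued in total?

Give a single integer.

Acc 1: bank2 row0 -> MISS (open row0); precharges=0
Acc 2: bank1 row1 -> MISS (open row1); precharges=0
Acc 3: bank0 row0 -> MISS (open row0); precharges=0
Acc 4: bank2 row1 -> MISS (open row1); precharges=1
Acc 5: bank1 row2 -> MISS (open row2); precharges=2
Acc 6: bank0 row0 -> HIT
Acc 7: bank1 row4 -> MISS (open row4); precharges=3
Acc 8: bank1 row4 -> HIT
Acc 9: bank0 row2 -> MISS (open row2); precharges=4
Acc 10: bank0 row1 -> MISS (open row1); precharges=5

Answer: 5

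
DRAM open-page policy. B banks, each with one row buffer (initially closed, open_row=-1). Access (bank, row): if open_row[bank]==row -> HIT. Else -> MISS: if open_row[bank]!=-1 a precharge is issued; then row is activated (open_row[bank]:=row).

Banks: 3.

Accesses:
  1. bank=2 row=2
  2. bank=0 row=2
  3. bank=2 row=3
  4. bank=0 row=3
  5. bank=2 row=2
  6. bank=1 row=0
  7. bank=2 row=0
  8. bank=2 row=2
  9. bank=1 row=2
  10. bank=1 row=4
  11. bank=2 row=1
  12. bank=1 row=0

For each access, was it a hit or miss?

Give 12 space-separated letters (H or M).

Answer: M M M M M M M M M M M M

Derivation:
Acc 1: bank2 row2 -> MISS (open row2); precharges=0
Acc 2: bank0 row2 -> MISS (open row2); precharges=0
Acc 3: bank2 row3 -> MISS (open row3); precharges=1
Acc 4: bank0 row3 -> MISS (open row3); precharges=2
Acc 5: bank2 row2 -> MISS (open row2); precharges=3
Acc 6: bank1 row0 -> MISS (open row0); precharges=3
Acc 7: bank2 row0 -> MISS (open row0); precharges=4
Acc 8: bank2 row2 -> MISS (open row2); precharges=5
Acc 9: bank1 row2 -> MISS (open row2); precharges=6
Acc 10: bank1 row4 -> MISS (open row4); precharges=7
Acc 11: bank2 row1 -> MISS (open row1); precharges=8
Acc 12: bank1 row0 -> MISS (open row0); precharges=9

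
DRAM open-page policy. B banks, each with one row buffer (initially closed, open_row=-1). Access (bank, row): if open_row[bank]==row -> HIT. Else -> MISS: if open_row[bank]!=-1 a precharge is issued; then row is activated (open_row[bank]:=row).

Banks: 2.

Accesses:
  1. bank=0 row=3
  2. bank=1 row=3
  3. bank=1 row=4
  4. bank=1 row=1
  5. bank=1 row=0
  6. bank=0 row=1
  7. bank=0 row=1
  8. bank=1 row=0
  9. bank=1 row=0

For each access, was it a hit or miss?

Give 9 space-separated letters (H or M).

Answer: M M M M M M H H H

Derivation:
Acc 1: bank0 row3 -> MISS (open row3); precharges=0
Acc 2: bank1 row3 -> MISS (open row3); precharges=0
Acc 3: bank1 row4 -> MISS (open row4); precharges=1
Acc 4: bank1 row1 -> MISS (open row1); precharges=2
Acc 5: bank1 row0 -> MISS (open row0); precharges=3
Acc 6: bank0 row1 -> MISS (open row1); precharges=4
Acc 7: bank0 row1 -> HIT
Acc 8: bank1 row0 -> HIT
Acc 9: bank1 row0 -> HIT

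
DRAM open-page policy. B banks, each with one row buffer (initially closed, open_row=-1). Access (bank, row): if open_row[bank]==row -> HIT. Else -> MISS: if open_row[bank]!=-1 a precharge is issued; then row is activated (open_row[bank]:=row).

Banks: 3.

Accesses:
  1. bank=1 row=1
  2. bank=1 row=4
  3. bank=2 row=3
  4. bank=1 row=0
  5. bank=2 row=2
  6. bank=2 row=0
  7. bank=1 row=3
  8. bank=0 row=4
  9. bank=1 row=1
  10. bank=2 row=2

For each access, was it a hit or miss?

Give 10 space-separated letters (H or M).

Answer: M M M M M M M M M M

Derivation:
Acc 1: bank1 row1 -> MISS (open row1); precharges=0
Acc 2: bank1 row4 -> MISS (open row4); precharges=1
Acc 3: bank2 row3 -> MISS (open row3); precharges=1
Acc 4: bank1 row0 -> MISS (open row0); precharges=2
Acc 5: bank2 row2 -> MISS (open row2); precharges=3
Acc 6: bank2 row0 -> MISS (open row0); precharges=4
Acc 7: bank1 row3 -> MISS (open row3); precharges=5
Acc 8: bank0 row4 -> MISS (open row4); precharges=5
Acc 9: bank1 row1 -> MISS (open row1); precharges=6
Acc 10: bank2 row2 -> MISS (open row2); precharges=7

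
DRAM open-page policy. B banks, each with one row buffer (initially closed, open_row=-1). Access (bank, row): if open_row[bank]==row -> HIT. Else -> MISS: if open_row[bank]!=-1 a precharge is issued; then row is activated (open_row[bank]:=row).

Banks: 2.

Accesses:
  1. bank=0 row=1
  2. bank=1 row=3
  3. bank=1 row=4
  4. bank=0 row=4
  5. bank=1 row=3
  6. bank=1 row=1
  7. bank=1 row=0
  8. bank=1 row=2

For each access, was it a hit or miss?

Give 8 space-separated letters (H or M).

Answer: M M M M M M M M

Derivation:
Acc 1: bank0 row1 -> MISS (open row1); precharges=0
Acc 2: bank1 row3 -> MISS (open row3); precharges=0
Acc 3: bank1 row4 -> MISS (open row4); precharges=1
Acc 4: bank0 row4 -> MISS (open row4); precharges=2
Acc 5: bank1 row3 -> MISS (open row3); precharges=3
Acc 6: bank1 row1 -> MISS (open row1); precharges=4
Acc 7: bank1 row0 -> MISS (open row0); precharges=5
Acc 8: bank1 row2 -> MISS (open row2); precharges=6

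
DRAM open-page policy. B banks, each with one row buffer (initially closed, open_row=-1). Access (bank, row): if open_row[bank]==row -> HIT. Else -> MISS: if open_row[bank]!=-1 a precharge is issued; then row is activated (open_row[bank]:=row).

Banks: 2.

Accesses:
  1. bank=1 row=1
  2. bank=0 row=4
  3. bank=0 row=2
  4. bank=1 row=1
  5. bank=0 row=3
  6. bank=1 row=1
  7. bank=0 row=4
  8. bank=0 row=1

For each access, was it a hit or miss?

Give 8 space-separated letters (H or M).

Acc 1: bank1 row1 -> MISS (open row1); precharges=0
Acc 2: bank0 row4 -> MISS (open row4); precharges=0
Acc 3: bank0 row2 -> MISS (open row2); precharges=1
Acc 4: bank1 row1 -> HIT
Acc 5: bank0 row3 -> MISS (open row3); precharges=2
Acc 6: bank1 row1 -> HIT
Acc 7: bank0 row4 -> MISS (open row4); precharges=3
Acc 8: bank0 row1 -> MISS (open row1); precharges=4

Answer: M M M H M H M M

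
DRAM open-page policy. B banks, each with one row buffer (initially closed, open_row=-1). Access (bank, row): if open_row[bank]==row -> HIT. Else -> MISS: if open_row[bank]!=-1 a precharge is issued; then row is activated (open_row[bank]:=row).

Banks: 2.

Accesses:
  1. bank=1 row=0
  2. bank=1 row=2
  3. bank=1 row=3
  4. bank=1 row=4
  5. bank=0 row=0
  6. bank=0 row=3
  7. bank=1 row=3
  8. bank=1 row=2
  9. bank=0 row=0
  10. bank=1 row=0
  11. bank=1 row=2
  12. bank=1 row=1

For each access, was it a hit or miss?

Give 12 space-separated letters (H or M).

Acc 1: bank1 row0 -> MISS (open row0); precharges=0
Acc 2: bank1 row2 -> MISS (open row2); precharges=1
Acc 3: bank1 row3 -> MISS (open row3); precharges=2
Acc 4: bank1 row4 -> MISS (open row4); precharges=3
Acc 5: bank0 row0 -> MISS (open row0); precharges=3
Acc 6: bank0 row3 -> MISS (open row3); precharges=4
Acc 7: bank1 row3 -> MISS (open row3); precharges=5
Acc 8: bank1 row2 -> MISS (open row2); precharges=6
Acc 9: bank0 row0 -> MISS (open row0); precharges=7
Acc 10: bank1 row0 -> MISS (open row0); precharges=8
Acc 11: bank1 row2 -> MISS (open row2); precharges=9
Acc 12: bank1 row1 -> MISS (open row1); precharges=10

Answer: M M M M M M M M M M M M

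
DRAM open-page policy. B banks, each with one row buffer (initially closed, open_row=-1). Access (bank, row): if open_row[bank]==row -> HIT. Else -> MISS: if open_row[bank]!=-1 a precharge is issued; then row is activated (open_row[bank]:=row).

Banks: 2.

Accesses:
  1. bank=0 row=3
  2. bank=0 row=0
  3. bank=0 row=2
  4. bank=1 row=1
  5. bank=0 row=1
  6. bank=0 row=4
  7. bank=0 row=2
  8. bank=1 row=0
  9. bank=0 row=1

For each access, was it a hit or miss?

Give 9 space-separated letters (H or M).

Acc 1: bank0 row3 -> MISS (open row3); precharges=0
Acc 2: bank0 row0 -> MISS (open row0); precharges=1
Acc 3: bank0 row2 -> MISS (open row2); precharges=2
Acc 4: bank1 row1 -> MISS (open row1); precharges=2
Acc 5: bank0 row1 -> MISS (open row1); precharges=3
Acc 6: bank0 row4 -> MISS (open row4); precharges=4
Acc 7: bank0 row2 -> MISS (open row2); precharges=5
Acc 8: bank1 row0 -> MISS (open row0); precharges=6
Acc 9: bank0 row1 -> MISS (open row1); precharges=7

Answer: M M M M M M M M M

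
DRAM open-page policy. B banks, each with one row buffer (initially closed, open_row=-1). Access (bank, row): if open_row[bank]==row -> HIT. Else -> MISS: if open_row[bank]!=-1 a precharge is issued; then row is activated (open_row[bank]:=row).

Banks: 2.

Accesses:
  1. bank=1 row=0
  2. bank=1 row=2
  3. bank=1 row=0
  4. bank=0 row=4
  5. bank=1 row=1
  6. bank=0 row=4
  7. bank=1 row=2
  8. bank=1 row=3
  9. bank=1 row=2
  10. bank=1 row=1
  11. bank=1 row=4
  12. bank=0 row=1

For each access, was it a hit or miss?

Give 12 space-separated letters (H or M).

Acc 1: bank1 row0 -> MISS (open row0); precharges=0
Acc 2: bank1 row2 -> MISS (open row2); precharges=1
Acc 3: bank1 row0 -> MISS (open row0); precharges=2
Acc 4: bank0 row4 -> MISS (open row4); precharges=2
Acc 5: bank1 row1 -> MISS (open row1); precharges=3
Acc 6: bank0 row4 -> HIT
Acc 7: bank1 row2 -> MISS (open row2); precharges=4
Acc 8: bank1 row3 -> MISS (open row3); precharges=5
Acc 9: bank1 row2 -> MISS (open row2); precharges=6
Acc 10: bank1 row1 -> MISS (open row1); precharges=7
Acc 11: bank1 row4 -> MISS (open row4); precharges=8
Acc 12: bank0 row1 -> MISS (open row1); precharges=9

Answer: M M M M M H M M M M M M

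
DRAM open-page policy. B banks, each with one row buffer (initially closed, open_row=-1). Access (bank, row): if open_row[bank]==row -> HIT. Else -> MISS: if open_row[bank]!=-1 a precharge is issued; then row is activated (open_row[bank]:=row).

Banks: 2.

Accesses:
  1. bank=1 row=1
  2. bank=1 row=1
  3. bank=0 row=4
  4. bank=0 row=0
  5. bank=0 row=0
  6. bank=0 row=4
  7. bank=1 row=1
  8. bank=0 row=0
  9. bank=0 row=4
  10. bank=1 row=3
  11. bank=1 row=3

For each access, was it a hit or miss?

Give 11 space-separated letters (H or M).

Acc 1: bank1 row1 -> MISS (open row1); precharges=0
Acc 2: bank1 row1 -> HIT
Acc 3: bank0 row4 -> MISS (open row4); precharges=0
Acc 4: bank0 row0 -> MISS (open row0); precharges=1
Acc 5: bank0 row0 -> HIT
Acc 6: bank0 row4 -> MISS (open row4); precharges=2
Acc 7: bank1 row1 -> HIT
Acc 8: bank0 row0 -> MISS (open row0); precharges=3
Acc 9: bank0 row4 -> MISS (open row4); precharges=4
Acc 10: bank1 row3 -> MISS (open row3); precharges=5
Acc 11: bank1 row3 -> HIT

Answer: M H M M H M H M M M H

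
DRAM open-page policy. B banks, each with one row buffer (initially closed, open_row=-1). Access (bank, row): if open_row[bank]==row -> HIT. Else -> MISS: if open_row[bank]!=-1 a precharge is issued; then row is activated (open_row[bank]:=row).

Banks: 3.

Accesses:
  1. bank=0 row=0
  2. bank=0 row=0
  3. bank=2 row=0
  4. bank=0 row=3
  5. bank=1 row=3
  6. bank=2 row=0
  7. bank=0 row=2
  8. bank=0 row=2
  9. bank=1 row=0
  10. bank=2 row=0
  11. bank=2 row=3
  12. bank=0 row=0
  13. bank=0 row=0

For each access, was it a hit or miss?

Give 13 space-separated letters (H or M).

Answer: M H M M M H M H M H M M H

Derivation:
Acc 1: bank0 row0 -> MISS (open row0); precharges=0
Acc 2: bank0 row0 -> HIT
Acc 3: bank2 row0 -> MISS (open row0); precharges=0
Acc 4: bank0 row3 -> MISS (open row3); precharges=1
Acc 5: bank1 row3 -> MISS (open row3); precharges=1
Acc 6: bank2 row0 -> HIT
Acc 7: bank0 row2 -> MISS (open row2); precharges=2
Acc 8: bank0 row2 -> HIT
Acc 9: bank1 row0 -> MISS (open row0); precharges=3
Acc 10: bank2 row0 -> HIT
Acc 11: bank2 row3 -> MISS (open row3); precharges=4
Acc 12: bank0 row0 -> MISS (open row0); precharges=5
Acc 13: bank0 row0 -> HIT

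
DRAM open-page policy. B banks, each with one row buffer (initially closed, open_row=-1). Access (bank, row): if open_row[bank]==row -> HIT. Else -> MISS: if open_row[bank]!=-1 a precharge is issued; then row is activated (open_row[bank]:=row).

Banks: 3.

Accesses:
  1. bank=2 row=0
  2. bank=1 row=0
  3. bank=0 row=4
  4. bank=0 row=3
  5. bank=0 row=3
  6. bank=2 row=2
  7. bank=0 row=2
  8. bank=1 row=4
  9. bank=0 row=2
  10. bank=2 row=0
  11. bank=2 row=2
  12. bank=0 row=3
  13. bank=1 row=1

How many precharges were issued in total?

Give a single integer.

Answer: 8

Derivation:
Acc 1: bank2 row0 -> MISS (open row0); precharges=0
Acc 2: bank1 row0 -> MISS (open row0); precharges=0
Acc 3: bank0 row4 -> MISS (open row4); precharges=0
Acc 4: bank0 row3 -> MISS (open row3); precharges=1
Acc 5: bank0 row3 -> HIT
Acc 6: bank2 row2 -> MISS (open row2); precharges=2
Acc 7: bank0 row2 -> MISS (open row2); precharges=3
Acc 8: bank1 row4 -> MISS (open row4); precharges=4
Acc 9: bank0 row2 -> HIT
Acc 10: bank2 row0 -> MISS (open row0); precharges=5
Acc 11: bank2 row2 -> MISS (open row2); precharges=6
Acc 12: bank0 row3 -> MISS (open row3); precharges=7
Acc 13: bank1 row1 -> MISS (open row1); precharges=8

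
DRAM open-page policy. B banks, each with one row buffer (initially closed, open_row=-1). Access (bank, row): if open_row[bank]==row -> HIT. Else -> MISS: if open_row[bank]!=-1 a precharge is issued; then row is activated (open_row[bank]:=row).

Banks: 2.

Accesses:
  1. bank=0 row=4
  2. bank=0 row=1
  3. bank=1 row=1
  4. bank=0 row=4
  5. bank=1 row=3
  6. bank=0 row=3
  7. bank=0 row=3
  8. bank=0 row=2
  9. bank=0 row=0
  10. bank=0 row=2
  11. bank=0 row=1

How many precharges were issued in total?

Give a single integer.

Acc 1: bank0 row4 -> MISS (open row4); precharges=0
Acc 2: bank0 row1 -> MISS (open row1); precharges=1
Acc 3: bank1 row1 -> MISS (open row1); precharges=1
Acc 4: bank0 row4 -> MISS (open row4); precharges=2
Acc 5: bank1 row3 -> MISS (open row3); precharges=3
Acc 6: bank0 row3 -> MISS (open row3); precharges=4
Acc 7: bank0 row3 -> HIT
Acc 8: bank0 row2 -> MISS (open row2); precharges=5
Acc 9: bank0 row0 -> MISS (open row0); precharges=6
Acc 10: bank0 row2 -> MISS (open row2); precharges=7
Acc 11: bank0 row1 -> MISS (open row1); precharges=8

Answer: 8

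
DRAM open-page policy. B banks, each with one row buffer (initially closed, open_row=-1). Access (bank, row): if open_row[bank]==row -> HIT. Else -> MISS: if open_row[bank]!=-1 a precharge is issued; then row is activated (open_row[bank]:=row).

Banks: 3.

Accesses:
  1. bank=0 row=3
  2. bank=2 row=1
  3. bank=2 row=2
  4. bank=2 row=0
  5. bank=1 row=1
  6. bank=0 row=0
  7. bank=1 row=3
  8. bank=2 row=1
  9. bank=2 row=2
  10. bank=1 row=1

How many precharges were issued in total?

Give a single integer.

Answer: 7

Derivation:
Acc 1: bank0 row3 -> MISS (open row3); precharges=0
Acc 2: bank2 row1 -> MISS (open row1); precharges=0
Acc 3: bank2 row2 -> MISS (open row2); precharges=1
Acc 4: bank2 row0 -> MISS (open row0); precharges=2
Acc 5: bank1 row1 -> MISS (open row1); precharges=2
Acc 6: bank0 row0 -> MISS (open row0); precharges=3
Acc 7: bank1 row3 -> MISS (open row3); precharges=4
Acc 8: bank2 row1 -> MISS (open row1); precharges=5
Acc 9: bank2 row2 -> MISS (open row2); precharges=6
Acc 10: bank1 row1 -> MISS (open row1); precharges=7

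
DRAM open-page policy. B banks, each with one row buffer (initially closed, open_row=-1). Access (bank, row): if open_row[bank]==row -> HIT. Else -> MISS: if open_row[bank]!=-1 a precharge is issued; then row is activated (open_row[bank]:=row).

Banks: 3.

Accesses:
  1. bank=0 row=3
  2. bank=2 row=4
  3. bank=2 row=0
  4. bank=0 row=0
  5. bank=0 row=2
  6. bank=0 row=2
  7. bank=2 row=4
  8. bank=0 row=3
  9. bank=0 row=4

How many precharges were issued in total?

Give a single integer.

Answer: 6

Derivation:
Acc 1: bank0 row3 -> MISS (open row3); precharges=0
Acc 2: bank2 row4 -> MISS (open row4); precharges=0
Acc 3: bank2 row0 -> MISS (open row0); precharges=1
Acc 4: bank0 row0 -> MISS (open row0); precharges=2
Acc 5: bank0 row2 -> MISS (open row2); precharges=3
Acc 6: bank0 row2 -> HIT
Acc 7: bank2 row4 -> MISS (open row4); precharges=4
Acc 8: bank0 row3 -> MISS (open row3); precharges=5
Acc 9: bank0 row4 -> MISS (open row4); precharges=6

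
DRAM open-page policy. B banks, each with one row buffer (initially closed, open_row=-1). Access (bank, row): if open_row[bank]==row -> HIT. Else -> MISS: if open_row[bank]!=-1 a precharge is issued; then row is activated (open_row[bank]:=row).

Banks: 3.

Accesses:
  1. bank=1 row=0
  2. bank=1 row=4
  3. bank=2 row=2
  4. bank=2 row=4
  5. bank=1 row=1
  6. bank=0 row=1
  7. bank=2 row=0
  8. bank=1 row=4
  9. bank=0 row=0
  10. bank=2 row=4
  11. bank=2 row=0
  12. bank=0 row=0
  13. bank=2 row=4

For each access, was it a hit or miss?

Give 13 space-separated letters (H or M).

Answer: M M M M M M M M M M M H M

Derivation:
Acc 1: bank1 row0 -> MISS (open row0); precharges=0
Acc 2: bank1 row4 -> MISS (open row4); precharges=1
Acc 3: bank2 row2 -> MISS (open row2); precharges=1
Acc 4: bank2 row4 -> MISS (open row4); precharges=2
Acc 5: bank1 row1 -> MISS (open row1); precharges=3
Acc 6: bank0 row1 -> MISS (open row1); precharges=3
Acc 7: bank2 row0 -> MISS (open row0); precharges=4
Acc 8: bank1 row4 -> MISS (open row4); precharges=5
Acc 9: bank0 row0 -> MISS (open row0); precharges=6
Acc 10: bank2 row4 -> MISS (open row4); precharges=7
Acc 11: bank2 row0 -> MISS (open row0); precharges=8
Acc 12: bank0 row0 -> HIT
Acc 13: bank2 row4 -> MISS (open row4); precharges=9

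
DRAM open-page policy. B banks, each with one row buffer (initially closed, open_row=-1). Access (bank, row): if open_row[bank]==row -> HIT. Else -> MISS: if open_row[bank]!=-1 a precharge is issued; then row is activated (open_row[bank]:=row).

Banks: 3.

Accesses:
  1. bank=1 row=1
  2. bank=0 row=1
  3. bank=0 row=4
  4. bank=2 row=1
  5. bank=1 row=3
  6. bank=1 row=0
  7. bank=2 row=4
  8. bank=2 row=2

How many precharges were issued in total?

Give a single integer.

Answer: 5

Derivation:
Acc 1: bank1 row1 -> MISS (open row1); precharges=0
Acc 2: bank0 row1 -> MISS (open row1); precharges=0
Acc 3: bank0 row4 -> MISS (open row4); precharges=1
Acc 4: bank2 row1 -> MISS (open row1); precharges=1
Acc 5: bank1 row3 -> MISS (open row3); precharges=2
Acc 6: bank1 row0 -> MISS (open row0); precharges=3
Acc 7: bank2 row4 -> MISS (open row4); precharges=4
Acc 8: bank2 row2 -> MISS (open row2); precharges=5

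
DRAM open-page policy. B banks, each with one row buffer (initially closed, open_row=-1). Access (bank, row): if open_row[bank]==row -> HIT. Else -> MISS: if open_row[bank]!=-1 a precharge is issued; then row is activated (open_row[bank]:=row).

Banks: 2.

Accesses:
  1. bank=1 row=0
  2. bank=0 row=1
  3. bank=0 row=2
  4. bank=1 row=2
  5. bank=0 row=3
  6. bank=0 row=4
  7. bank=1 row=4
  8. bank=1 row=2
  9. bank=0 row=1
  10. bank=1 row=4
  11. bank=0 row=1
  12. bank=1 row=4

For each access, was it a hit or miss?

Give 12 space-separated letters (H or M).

Answer: M M M M M M M M M M H H

Derivation:
Acc 1: bank1 row0 -> MISS (open row0); precharges=0
Acc 2: bank0 row1 -> MISS (open row1); precharges=0
Acc 3: bank0 row2 -> MISS (open row2); precharges=1
Acc 4: bank1 row2 -> MISS (open row2); precharges=2
Acc 5: bank0 row3 -> MISS (open row3); precharges=3
Acc 6: bank0 row4 -> MISS (open row4); precharges=4
Acc 7: bank1 row4 -> MISS (open row4); precharges=5
Acc 8: bank1 row2 -> MISS (open row2); precharges=6
Acc 9: bank0 row1 -> MISS (open row1); precharges=7
Acc 10: bank1 row4 -> MISS (open row4); precharges=8
Acc 11: bank0 row1 -> HIT
Acc 12: bank1 row4 -> HIT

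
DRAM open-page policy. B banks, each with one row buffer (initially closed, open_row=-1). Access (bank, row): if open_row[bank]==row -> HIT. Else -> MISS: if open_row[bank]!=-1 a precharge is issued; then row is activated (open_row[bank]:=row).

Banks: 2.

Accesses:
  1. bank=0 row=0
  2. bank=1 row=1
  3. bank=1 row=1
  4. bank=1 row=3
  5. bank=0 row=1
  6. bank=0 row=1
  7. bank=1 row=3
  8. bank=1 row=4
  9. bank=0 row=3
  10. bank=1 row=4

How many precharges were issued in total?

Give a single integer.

Acc 1: bank0 row0 -> MISS (open row0); precharges=0
Acc 2: bank1 row1 -> MISS (open row1); precharges=0
Acc 3: bank1 row1 -> HIT
Acc 4: bank1 row3 -> MISS (open row3); precharges=1
Acc 5: bank0 row1 -> MISS (open row1); precharges=2
Acc 6: bank0 row1 -> HIT
Acc 7: bank1 row3 -> HIT
Acc 8: bank1 row4 -> MISS (open row4); precharges=3
Acc 9: bank0 row3 -> MISS (open row3); precharges=4
Acc 10: bank1 row4 -> HIT

Answer: 4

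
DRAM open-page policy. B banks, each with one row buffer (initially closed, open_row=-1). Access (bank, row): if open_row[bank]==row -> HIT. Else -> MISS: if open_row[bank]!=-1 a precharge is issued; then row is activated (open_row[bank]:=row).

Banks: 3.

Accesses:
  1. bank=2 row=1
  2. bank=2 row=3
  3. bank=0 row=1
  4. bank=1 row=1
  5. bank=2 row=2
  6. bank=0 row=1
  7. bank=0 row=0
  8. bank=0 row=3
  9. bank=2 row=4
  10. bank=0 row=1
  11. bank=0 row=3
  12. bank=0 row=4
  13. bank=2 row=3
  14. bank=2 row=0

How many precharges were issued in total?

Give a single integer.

Acc 1: bank2 row1 -> MISS (open row1); precharges=0
Acc 2: bank2 row3 -> MISS (open row3); precharges=1
Acc 3: bank0 row1 -> MISS (open row1); precharges=1
Acc 4: bank1 row1 -> MISS (open row1); precharges=1
Acc 5: bank2 row2 -> MISS (open row2); precharges=2
Acc 6: bank0 row1 -> HIT
Acc 7: bank0 row0 -> MISS (open row0); precharges=3
Acc 8: bank0 row3 -> MISS (open row3); precharges=4
Acc 9: bank2 row4 -> MISS (open row4); precharges=5
Acc 10: bank0 row1 -> MISS (open row1); precharges=6
Acc 11: bank0 row3 -> MISS (open row3); precharges=7
Acc 12: bank0 row4 -> MISS (open row4); precharges=8
Acc 13: bank2 row3 -> MISS (open row3); precharges=9
Acc 14: bank2 row0 -> MISS (open row0); precharges=10

Answer: 10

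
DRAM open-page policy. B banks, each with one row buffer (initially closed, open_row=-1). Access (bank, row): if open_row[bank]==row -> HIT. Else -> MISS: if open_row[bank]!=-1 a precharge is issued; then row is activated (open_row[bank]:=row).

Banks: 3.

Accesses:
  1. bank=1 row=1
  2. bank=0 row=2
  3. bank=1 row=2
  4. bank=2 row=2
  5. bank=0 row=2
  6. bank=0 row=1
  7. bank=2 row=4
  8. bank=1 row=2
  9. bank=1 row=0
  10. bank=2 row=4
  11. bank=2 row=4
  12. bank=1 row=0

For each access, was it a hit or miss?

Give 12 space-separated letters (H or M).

Acc 1: bank1 row1 -> MISS (open row1); precharges=0
Acc 2: bank0 row2 -> MISS (open row2); precharges=0
Acc 3: bank1 row2 -> MISS (open row2); precharges=1
Acc 4: bank2 row2 -> MISS (open row2); precharges=1
Acc 5: bank0 row2 -> HIT
Acc 6: bank0 row1 -> MISS (open row1); precharges=2
Acc 7: bank2 row4 -> MISS (open row4); precharges=3
Acc 8: bank1 row2 -> HIT
Acc 9: bank1 row0 -> MISS (open row0); precharges=4
Acc 10: bank2 row4 -> HIT
Acc 11: bank2 row4 -> HIT
Acc 12: bank1 row0 -> HIT

Answer: M M M M H M M H M H H H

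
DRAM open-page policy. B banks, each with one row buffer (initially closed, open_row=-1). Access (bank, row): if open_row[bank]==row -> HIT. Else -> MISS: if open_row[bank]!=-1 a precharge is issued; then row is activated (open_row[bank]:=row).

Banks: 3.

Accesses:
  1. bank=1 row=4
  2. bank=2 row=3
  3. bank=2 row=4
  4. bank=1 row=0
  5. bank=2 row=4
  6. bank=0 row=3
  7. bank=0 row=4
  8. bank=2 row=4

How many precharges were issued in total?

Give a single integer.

Acc 1: bank1 row4 -> MISS (open row4); precharges=0
Acc 2: bank2 row3 -> MISS (open row3); precharges=0
Acc 3: bank2 row4 -> MISS (open row4); precharges=1
Acc 4: bank1 row0 -> MISS (open row0); precharges=2
Acc 5: bank2 row4 -> HIT
Acc 6: bank0 row3 -> MISS (open row3); precharges=2
Acc 7: bank0 row4 -> MISS (open row4); precharges=3
Acc 8: bank2 row4 -> HIT

Answer: 3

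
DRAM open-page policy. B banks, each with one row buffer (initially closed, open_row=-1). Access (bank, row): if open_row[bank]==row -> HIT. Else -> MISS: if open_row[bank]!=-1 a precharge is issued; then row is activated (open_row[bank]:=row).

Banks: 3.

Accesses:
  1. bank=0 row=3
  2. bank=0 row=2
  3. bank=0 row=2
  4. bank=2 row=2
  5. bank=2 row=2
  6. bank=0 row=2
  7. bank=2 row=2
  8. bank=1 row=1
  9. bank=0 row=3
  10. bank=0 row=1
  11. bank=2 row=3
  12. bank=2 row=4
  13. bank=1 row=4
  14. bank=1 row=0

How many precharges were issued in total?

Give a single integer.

Acc 1: bank0 row3 -> MISS (open row3); precharges=0
Acc 2: bank0 row2 -> MISS (open row2); precharges=1
Acc 3: bank0 row2 -> HIT
Acc 4: bank2 row2 -> MISS (open row2); precharges=1
Acc 5: bank2 row2 -> HIT
Acc 6: bank0 row2 -> HIT
Acc 7: bank2 row2 -> HIT
Acc 8: bank1 row1 -> MISS (open row1); precharges=1
Acc 9: bank0 row3 -> MISS (open row3); precharges=2
Acc 10: bank0 row1 -> MISS (open row1); precharges=3
Acc 11: bank2 row3 -> MISS (open row3); precharges=4
Acc 12: bank2 row4 -> MISS (open row4); precharges=5
Acc 13: bank1 row4 -> MISS (open row4); precharges=6
Acc 14: bank1 row0 -> MISS (open row0); precharges=7

Answer: 7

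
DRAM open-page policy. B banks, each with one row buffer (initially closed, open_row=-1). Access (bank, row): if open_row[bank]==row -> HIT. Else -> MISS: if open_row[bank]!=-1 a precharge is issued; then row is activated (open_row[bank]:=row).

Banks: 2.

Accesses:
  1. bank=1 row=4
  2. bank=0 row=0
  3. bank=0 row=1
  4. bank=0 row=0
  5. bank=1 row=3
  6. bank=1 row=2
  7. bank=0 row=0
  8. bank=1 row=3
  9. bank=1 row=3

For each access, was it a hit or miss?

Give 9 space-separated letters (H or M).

Acc 1: bank1 row4 -> MISS (open row4); precharges=0
Acc 2: bank0 row0 -> MISS (open row0); precharges=0
Acc 3: bank0 row1 -> MISS (open row1); precharges=1
Acc 4: bank0 row0 -> MISS (open row0); precharges=2
Acc 5: bank1 row3 -> MISS (open row3); precharges=3
Acc 6: bank1 row2 -> MISS (open row2); precharges=4
Acc 7: bank0 row0 -> HIT
Acc 8: bank1 row3 -> MISS (open row3); precharges=5
Acc 9: bank1 row3 -> HIT

Answer: M M M M M M H M H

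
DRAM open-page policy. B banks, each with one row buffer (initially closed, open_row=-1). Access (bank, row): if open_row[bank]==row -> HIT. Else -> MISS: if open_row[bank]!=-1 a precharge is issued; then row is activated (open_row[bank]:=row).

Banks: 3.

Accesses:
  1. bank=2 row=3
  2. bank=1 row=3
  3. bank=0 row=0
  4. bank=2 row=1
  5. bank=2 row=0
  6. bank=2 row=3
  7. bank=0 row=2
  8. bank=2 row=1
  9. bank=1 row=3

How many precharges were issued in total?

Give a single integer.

Acc 1: bank2 row3 -> MISS (open row3); precharges=0
Acc 2: bank1 row3 -> MISS (open row3); precharges=0
Acc 3: bank0 row0 -> MISS (open row0); precharges=0
Acc 4: bank2 row1 -> MISS (open row1); precharges=1
Acc 5: bank2 row0 -> MISS (open row0); precharges=2
Acc 6: bank2 row3 -> MISS (open row3); precharges=3
Acc 7: bank0 row2 -> MISS (open row2); precharges=4
Acc 8: bank2 row1 -> MISS (open row1); precharges=5
Acc 9: bank1 row3 -> HIT

Answer: 5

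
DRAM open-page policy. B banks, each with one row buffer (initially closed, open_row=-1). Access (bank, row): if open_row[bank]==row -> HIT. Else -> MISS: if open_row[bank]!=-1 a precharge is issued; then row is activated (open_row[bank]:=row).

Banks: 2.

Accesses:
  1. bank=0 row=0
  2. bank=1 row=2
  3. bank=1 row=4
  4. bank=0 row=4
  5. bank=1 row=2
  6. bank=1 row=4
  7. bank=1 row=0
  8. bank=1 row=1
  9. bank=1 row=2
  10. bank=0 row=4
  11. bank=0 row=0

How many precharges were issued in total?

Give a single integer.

Answer: 8

Derivation:
Acc 1: bank0 row0 -> MISS (open row0); precharges=0
Acc 2: bank1 row2 -> MISS (open row2); precharges=0
Acc 3: bank1 row4 -> MISS (open row4); precharges=1
Acc 4: bank0 row4 -> MISS (open row4); precharges=2
Acc 5: bank1 row2 -> MISS (open row2); precharges=3
Acc 6: bank1 row4 -> MISS (open row4); precharges=4
Acc 7: bank1 row0 -> MISS (open row0); precharges=5
Acc 8: bank1 row1 -> MISS (open row1); precharges=6
Acc 9: bank1 row2 -> MISS (open row2); precharges=7
Acc 10: bank0 row4 -> HIT
Acc 11: bank0 row0 -> MISS (open row0); precharges=8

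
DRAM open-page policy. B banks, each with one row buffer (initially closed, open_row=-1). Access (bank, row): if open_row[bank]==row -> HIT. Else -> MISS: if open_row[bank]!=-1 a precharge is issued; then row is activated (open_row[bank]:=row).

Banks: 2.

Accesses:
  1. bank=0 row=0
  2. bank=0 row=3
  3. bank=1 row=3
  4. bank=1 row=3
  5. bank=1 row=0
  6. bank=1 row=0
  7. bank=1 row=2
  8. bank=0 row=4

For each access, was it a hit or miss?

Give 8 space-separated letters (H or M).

Acc 1: bank0 row0 -> MISS (open row0); precharges=0
Acc 2: bank0 row3 -> MISS (open row3); precharges=1
Acc 3: bank1 row3 -> MISS (open row3); precharges=1
Acc 4: bank1 row3 -> HIT
Acc 5: bank1 row0 -> MISS (open row0); precharges=2
Acc 6: bank1 row0 -> HIT
Acc 7: bank1 row2 -> MISS (open row2); precharges=3
Acc 8: bank0 row4 -> MISS (open row4); precharges=4

Answer: M M M H M H M M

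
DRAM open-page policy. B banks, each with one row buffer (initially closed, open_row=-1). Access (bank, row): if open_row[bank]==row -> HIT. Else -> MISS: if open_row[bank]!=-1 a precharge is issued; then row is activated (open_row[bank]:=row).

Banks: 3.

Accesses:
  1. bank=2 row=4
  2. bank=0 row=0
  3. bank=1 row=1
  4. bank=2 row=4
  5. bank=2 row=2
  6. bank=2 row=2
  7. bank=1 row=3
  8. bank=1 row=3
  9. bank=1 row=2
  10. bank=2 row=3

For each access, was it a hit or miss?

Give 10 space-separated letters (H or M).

Acc 1: bank2 row4 -> MISS (open row4); precharges=0
Acc 2: bank0 row0 -> MISS (open row0); precharges=0
Acc 3: bank1 row1 -> MISS (open row1); precharges=0
Acc 4: bank2 row4 -> HIT
Acc 5: bank2 row2 -> MISS (open row2); precharges=1
Acc 6: bank2 row2 -> HIT
Acc 7: bank1 row3 -> MISS (open row3); precharges=2
Acc 8: bank1 row3 -> HIT
Acc 9: bank1 row2 -> MISS (open row2); precharges=3
Acc 10: bank2 row3 -> MISS (open row3); precharges=4

Answer: M M M H M H M H M M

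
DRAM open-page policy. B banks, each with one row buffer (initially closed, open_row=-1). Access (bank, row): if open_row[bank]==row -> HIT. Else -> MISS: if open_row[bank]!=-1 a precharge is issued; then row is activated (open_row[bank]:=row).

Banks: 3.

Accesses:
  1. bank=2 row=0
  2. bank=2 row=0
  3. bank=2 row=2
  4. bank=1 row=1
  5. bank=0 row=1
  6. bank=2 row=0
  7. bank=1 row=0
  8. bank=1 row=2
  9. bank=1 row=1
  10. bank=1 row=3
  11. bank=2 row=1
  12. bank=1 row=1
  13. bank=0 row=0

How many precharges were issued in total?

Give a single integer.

Acc 1: bank2 row0 -> MISS (open row0); precharges=0
Acc 2: bank2 row0 -> HIT
Acc 3: bank2 row2 -> MISS (open row2); precharges=1
Acc 4: bank1 row1 -> MISS (open row1); precharges=1
Acc 5: bank0 row1 -> MISS (open row1); precharges=1
Acc 6: bank2 row0 -> MISS (open row0); precharges=2
Acc 7: bank1 row0 -> MISS (open row0); precharges=3
Acc 8: bank1 row2 -> MISS (open row2); precharges=4
Acc 9: bank1 row1 -> MISS (open row1); precharges=5
Acc 10: bank1 row3 -> MISS (open row3); precharges=6
Acc 11: bank2 row1 -> MISS (open row1); precharges=7
Acc 12: bank1 row1 -> MISS (open row1); precharges=8
Acc 13: bank0 row0 -> MISS (open row0); precharges=9

Answer: 9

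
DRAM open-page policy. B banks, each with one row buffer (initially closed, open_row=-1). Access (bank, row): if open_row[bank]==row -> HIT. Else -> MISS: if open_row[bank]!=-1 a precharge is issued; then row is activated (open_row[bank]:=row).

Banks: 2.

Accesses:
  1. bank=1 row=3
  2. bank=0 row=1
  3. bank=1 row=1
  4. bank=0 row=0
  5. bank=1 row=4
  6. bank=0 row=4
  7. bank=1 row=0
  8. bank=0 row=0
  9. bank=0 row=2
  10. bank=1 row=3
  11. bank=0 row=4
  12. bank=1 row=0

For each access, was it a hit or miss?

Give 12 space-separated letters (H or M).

Answer: M M M M M M M M M M M M

Derivation:
Acc 1: bank1 row3 -> MISS (open row3); precharges=0
Acc 2: bank0 row1 -> MISS (open row1); precharges=0
Acc 3: bank1 row1 -> MISS (open row1); precharges=1
Acc 4: bank0 row0 -> MISS (open row0); precharges=2
Acc 5: bank1 row4 -> MISS (open row4); precharges=3
Acc 6: bank0 row4 -> MISS (open row4); precharges=4
Acc 7: bank1 row0 -> MISS (open row0); precharges=5
Acc 8: bank0 row0 -> MISS (open row0); precharges=6
Acc 9: bank0 row2 -> MISS (open row2); precharges=7
Acc 10: bank1 row3 -> MISS (open row3); precharges=8
Acc 11: bank0 row4 -> MISS (open row4); precharges=9
Acc 12: bank1 row0 -> MISS (open row0); precharges=10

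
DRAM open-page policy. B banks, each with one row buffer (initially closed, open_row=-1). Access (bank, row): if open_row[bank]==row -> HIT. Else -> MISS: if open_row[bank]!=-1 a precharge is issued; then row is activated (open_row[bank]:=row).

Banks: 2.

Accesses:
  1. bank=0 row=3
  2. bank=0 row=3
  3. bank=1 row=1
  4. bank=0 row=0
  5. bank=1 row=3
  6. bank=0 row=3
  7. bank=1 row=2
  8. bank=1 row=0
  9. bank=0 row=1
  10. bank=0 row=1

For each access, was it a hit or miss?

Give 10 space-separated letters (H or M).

Answer: M H M M M M M M M H

Derivation:
Acc 1: bank0 row3 -> MISS (open row3); precharges=0
Acc 2: bank0 row3 -> HIT
Acc 3: bank1 row1 -> MISS (open row1); precharges=0
Acc 4: bank0 row0 -> MISS (open row0); precharges=1
Acc 5: bank1 row3 -> MISS (open row3); precharges=2
Acc 6: bank0 row3 -> MISS (open row3); precharges=3
Acc 7: bank1 row2 -> MISS (open row2); precharges=4
Acc 8: bank1 row0 -> MISS (open row0); precharges=5
Acc 9: bank0 row1 -> MISS (open row1); precharges=6
Acc 10: bank0 row1 -> HIT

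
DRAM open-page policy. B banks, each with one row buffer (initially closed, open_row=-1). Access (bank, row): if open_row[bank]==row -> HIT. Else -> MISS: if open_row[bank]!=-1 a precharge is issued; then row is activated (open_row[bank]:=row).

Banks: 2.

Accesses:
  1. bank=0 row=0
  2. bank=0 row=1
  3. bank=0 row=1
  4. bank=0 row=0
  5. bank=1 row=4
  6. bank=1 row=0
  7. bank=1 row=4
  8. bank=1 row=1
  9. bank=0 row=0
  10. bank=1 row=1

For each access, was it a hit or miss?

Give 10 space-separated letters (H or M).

Answer: M M H M M M M M H H

Derivation:
Acc 1: bank0 row0 -> MISS (open row0); precharges=0
Acc 2: bank0 row1 -> MISS (open row1); precharges=1
Acc 3: bank0 row1 -> HIT
Acc 4: bank0 row0 -> MISS (open row0); precharges=2
Acc 5: bank1 row4 -> MISS (open row4); precharges=2
Acc 6: bank1 row0 -> MISS (open row0); precharges=3
Acc 7: bank1 row4 -> MISS (open row4); precharges=4
Acc 8: bank1 row1 -> MISS (open row1); precharges=5
Acc 9: bank0 row0 -> HIT
Acc 10: bank1 row1 -> HIT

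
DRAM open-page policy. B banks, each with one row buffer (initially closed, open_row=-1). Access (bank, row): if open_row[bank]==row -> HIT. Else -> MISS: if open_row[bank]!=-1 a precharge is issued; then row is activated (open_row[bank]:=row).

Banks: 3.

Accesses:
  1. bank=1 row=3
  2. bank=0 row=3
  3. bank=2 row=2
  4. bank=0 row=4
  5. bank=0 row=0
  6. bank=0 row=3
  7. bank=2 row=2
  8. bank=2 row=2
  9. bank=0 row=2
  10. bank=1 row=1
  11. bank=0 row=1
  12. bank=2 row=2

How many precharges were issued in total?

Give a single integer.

Answer: 6

Derivation:
Acc 1: bank1 row3 -> MISS (open row3); precharges=0
Acc 2: bank0 row3 -> MISS (open row3); precharges=0
Acc 3: bank2 row2 -> MISS (open row2); precharges=0
Acc 4: bank0 row4 -> MISS (open row4); precharges=1
Acc 5: bank0 row0 -> MISS (open row0); precharges=2
Acc 6: bank0 row3 -> MISS (open row3); precharges=3
Acc 7: bank2 row2 -> HIT
Acc 8: bank2 row2 -> HIT
Acc 9: bank0 row2 -> MISS (open row2); precharges=4
Acc 10: bank1 row1 -> MISS (open row1); precharges=5
Acc 11: bank0 row1 -> MISS (open row1); precharges=6
Acc 12: bank2 row2 -> HIT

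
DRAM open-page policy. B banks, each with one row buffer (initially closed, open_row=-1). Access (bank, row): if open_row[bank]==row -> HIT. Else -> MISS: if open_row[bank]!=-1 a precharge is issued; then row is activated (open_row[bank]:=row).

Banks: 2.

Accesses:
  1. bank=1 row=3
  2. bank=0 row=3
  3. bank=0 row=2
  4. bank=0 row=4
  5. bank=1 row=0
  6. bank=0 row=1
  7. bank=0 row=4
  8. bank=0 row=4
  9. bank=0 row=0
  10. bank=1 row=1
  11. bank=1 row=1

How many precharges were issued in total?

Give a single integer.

Answer: 7

Derivation:
Acc 1: bank1 row3 -> MISS (open row3); precharges=0
Acc 2: bank0 row3 -> MISS (open row3); precharges=0
Acc 3: bank0 row2 -> MISS (open row2); precharges=1
Acc 4: bank0 row4 -> MISS (open row4); precharges=2
Acc 5: bank1 row0 -> MISS (open row0); precharges=3
Acc 6: bank0 row1 -> MISS (open row1); precharges=4
Acc 7: bank0 row4 -> MISS (open row4); precharges=5
Acc 8: bank0 row4 -> HIT
Acc 9: bank0 row0 -> MISS (open row0); precharges=6
Acc 10: bank1 row1 -> MISS (open row1); precharges=7
Acc 11: bank1 row1 -> HIT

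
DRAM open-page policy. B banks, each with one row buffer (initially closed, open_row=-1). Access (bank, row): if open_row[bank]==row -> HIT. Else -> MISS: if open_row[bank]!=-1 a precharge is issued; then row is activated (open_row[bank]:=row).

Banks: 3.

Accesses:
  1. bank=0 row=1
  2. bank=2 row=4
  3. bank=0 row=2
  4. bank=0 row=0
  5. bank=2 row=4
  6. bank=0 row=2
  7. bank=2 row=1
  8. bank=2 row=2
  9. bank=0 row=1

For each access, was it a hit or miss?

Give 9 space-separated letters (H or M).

Acc 1: bank0 row1 -> MISS (open row1); precharges=0
Acc 2: bank2 row4 -> MISS (open row4); precharges=0
Acc 3: bank0 row2 -> MISS (open row2); precharges=1
Acc 4: bank0 row0 -> MISS (open row0); precharges=2
Acc 5: bank2 row4 -> HIT
Acc 6: bank0 row2 -> MISS (open row2); precharges=3
Acc 7: bank2 row1 -> MISS (open row1); precharges=4
Acc 8: bank2 row2 -> MISS (open row2); precharges=5
Acc 9: bank0 row1 -> MISS (open row1); precharges=6

Answer: M M M M H M M M M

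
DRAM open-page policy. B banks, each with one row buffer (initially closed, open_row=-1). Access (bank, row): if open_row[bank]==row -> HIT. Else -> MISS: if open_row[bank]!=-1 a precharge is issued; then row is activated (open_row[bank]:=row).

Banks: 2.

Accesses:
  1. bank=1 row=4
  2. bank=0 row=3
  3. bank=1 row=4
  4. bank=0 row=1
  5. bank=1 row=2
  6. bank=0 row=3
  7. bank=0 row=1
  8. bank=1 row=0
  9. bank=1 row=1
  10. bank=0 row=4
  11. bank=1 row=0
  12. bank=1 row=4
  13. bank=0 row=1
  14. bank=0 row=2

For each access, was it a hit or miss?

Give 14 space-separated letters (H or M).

Acc 1: bank1 row4 -> MISS (open row4); precharges=0
Acc 2: bank0 row3 -> MISS (open row3); precharges=0
Acc 3: bank1 row4 -> HIT
Acc 4: bank0 row1 -> MISS (open row1); precharges=1
Acc 5: bank1 row2 -> MISS (open row2); precharges=2
Acc 6: bank0 row3 -> MISS (open row3); precharges=3
Acc 7: bank0 row1 -> MISS (open row1); precharges=4
Acc 8: bank1 row0 -> MISS (open row0); precharges=5
Acc 9: bank1 row1 -> MISS (open row1); precharges=6
Acc 10: bank0 row4 -> MISS (open row4); precharges=7
Acc 11: bank1 row0 -> MISS (open row0); precharges=8
Acc 12: bank1 row4 -> MISS (open row4); precharges=9
Acc 13: bank0 row1 -> MISS (open row1); precharges=10
Acc 14: bank0 row2 -> MISS (open row2); precharges=11

Answer: M M H M M M M M M M M M M M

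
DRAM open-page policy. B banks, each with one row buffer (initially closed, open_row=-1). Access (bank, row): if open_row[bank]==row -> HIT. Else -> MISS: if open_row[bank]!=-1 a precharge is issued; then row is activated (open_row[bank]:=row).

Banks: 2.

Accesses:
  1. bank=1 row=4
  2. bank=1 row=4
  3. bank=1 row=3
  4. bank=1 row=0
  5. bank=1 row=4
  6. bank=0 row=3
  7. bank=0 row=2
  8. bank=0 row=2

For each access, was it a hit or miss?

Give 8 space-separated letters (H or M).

Answer: M H M M M M M H

Derivation:
Acc 1: bank1 row4 -> MISS (open row4); precharges=0
Acc 2: bank1 row4 -> HIT
Acc 3: bank1 row3 -> MISS (open row3); precharges=1
Acc 4: bank1 row0 -> MISS (open row0); precharges=2
Acc 5: bank1 row4 -> MISS (open row4); precharges=3
Acc 6: bank0 row3 -> MISS (open row3); precharges=3
Acc 7: bank0 row2 -> MISS (open row2); precharges=4
Acc 8: bank0 row2 -> HIT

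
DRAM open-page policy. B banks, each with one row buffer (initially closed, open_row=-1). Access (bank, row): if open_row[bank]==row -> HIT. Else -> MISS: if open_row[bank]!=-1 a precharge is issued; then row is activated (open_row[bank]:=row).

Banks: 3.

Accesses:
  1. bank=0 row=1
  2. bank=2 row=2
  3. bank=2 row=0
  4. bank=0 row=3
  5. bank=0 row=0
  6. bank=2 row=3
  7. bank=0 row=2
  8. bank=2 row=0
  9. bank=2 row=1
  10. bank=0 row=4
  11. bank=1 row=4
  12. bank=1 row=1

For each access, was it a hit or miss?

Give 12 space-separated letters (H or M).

Acc 1: bank0 row1 -> MISS (open row1); precharges=0
Acc 2: bank2 row2 -> MISS (open row2); precharges=0
Acc 3: bank2 row0 -> MISS (open row0); precharges=1
Acc 4: bank0 row3 -> MISS (open row3); precharges=2
Acc 5: bank0 row0 -> MISS (open row0); precharges=3
Acc 6: bank2 row3 -> MISS (open row3); precharges=4
Acc 7: bank0 row2 -> MISS (open row2); precharges=5
Acc 8: bank2 row0 -> MISS (open row0); precharges=6
Acc 9: bank2 row1 -> MISS (open row1); precharges=7
Acc 10: bank0 row4 -> MISS (open row4); precharges=8
Acc 11: bank1 row4 -> MISS (open row4); precharges=8
Acc 12: bank1 row1 -> MISS (open row1); precharges=9

Answer: M M M M M M M M M M M M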